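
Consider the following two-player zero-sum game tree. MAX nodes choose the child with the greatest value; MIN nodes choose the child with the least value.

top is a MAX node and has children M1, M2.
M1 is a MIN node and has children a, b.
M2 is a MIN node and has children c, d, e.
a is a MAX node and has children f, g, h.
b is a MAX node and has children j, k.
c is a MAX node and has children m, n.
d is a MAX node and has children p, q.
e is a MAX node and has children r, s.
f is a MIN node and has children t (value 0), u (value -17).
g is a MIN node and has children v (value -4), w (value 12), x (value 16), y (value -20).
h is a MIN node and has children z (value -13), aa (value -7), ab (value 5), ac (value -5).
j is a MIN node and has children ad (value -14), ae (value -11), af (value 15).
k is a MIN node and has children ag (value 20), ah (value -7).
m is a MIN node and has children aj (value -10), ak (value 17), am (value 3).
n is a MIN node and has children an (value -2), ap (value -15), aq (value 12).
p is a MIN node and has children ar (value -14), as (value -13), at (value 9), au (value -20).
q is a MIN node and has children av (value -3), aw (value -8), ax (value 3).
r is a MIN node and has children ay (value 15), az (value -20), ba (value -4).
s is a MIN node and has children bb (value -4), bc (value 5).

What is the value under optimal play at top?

-10

f (MIN): min(0, -17) = -17
g (MIN): min(-4, 12, 16, -20) = -20
h (MIN): min(-13, -7, 5, -5) = -13
a (MAX): max(-17, -20, -13) = -13
j (MIN): min(-14, -11, 15) = -14
k (MIN): min(20, -7) = -7
b (MAX): max(-14, -7) = -7
M1 (MIN): min(-13, -7) = -13
m (MIN): min(-10, 17, 3) = -10
n (MIN): min(-2, -15, 12) = -15
c (MAX): max(-10, -15) = -10
p (MIN): min(-14, -13, 9, -20) = -20
q (MIN): min(-3, -8, 3) = -8
d (MAX): max(-20, -8) = -8
r (MIN): min(15, -20, -4) = -20
s (MIN): min(-4, 5) = -4
e (MAX): max(-20, -4) = -4
M2 (MIN): min(-10, -8, -4) = -10
top (MAX): max(-13, -10) = -10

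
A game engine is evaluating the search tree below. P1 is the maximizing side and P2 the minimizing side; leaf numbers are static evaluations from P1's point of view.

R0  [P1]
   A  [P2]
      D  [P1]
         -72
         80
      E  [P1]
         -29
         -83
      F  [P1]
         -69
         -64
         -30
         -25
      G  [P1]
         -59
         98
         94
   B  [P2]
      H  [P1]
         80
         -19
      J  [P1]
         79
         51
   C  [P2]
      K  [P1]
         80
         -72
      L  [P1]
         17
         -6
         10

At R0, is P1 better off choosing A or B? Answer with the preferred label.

D (P1): max(-72, 80) = 80
E (P1): max(-29, -83) = -29
F (P1): max(-69, -64, -30, -25) = -25
G (P1): max(-59, 98, 94) = 98
A (P2): min(80, -29, -25, 98) = -29
H (P1): max(80, -19) = 80
J (P1): max(79, 51) = 79
B (P2): min(80, 79) = 79
P1 prefers the higher value; A=-29, B=79. B is better since 79 > -29.

B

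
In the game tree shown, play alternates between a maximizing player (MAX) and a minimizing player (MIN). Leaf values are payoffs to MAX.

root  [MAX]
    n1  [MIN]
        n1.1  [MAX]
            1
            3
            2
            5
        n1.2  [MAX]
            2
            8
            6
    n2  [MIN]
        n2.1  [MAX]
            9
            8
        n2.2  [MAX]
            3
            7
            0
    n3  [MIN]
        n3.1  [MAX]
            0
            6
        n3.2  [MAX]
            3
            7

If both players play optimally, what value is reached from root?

7

n1.1 (MAX): max(1, 3, 2, 5) = 5
n1.2 (MAX): max(2, 8, 6) = 8
n1 (MIN): min(5, 8) = 5
n2.1 (MAX): max(9, 8) = 9
n2.2 (MAX): max(3, 7, 0) = 7
n2 (MIN): min(9, 7) = 7
n3.1 (MAX): max(0, 6) = 6
n3.2 (MAX): max(3, 7) = 7
n3 (MIN): min(6, 7) = 6
root (MAX): max(5, 7, 6) = 7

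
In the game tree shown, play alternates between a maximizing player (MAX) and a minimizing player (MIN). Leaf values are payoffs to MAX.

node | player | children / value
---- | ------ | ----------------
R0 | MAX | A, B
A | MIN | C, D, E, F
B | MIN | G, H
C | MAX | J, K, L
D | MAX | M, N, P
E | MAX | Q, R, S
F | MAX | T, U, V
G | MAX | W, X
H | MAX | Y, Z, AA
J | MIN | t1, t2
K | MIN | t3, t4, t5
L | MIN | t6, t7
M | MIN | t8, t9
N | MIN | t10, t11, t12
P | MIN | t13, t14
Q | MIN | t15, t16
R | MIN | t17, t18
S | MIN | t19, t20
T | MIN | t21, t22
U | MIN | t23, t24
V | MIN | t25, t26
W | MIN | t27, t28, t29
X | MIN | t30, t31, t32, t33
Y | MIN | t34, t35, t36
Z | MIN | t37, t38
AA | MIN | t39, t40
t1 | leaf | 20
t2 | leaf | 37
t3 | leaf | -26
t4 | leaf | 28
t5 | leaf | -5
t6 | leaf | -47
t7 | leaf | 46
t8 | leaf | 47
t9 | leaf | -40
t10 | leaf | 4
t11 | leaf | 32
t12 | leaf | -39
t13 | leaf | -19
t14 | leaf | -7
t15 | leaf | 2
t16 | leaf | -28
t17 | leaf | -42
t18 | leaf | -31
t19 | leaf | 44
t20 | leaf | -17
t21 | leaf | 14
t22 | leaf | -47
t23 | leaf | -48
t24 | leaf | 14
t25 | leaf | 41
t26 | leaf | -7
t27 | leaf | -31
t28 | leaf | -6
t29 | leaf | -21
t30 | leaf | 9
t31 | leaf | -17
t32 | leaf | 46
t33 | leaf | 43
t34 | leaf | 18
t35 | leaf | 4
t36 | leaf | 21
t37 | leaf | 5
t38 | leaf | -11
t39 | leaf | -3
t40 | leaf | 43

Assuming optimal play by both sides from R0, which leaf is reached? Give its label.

t31

J (MIN): min(20, 37) = 20
K (MIN): min(-26, 28, -5) = -26
L (MIN): min(-47, 46) = -47
C (MAX): max(20, -26, -47) = 20
M (MIN): min(47, -40) = -40
N (MIN): min(4, 32, -39) = -39
P (MIN): min(-19, -7) = -19
D (MAX): max(-40, -39, -19) = -19
Q (MIN): min(2, -28) = -28
R (MIN): min(-42, -31) = -42
S (MIN): min(44, -17) = -17
E (MAX): max(-28, -42, -17) = -17
T (MIN): min(14, -47) = -47
U (MIN): min(-48, 14) = -48
V (MIN): min(41, -7) = -7
F (MAX): max(-47, -48, -7) = -7
A (MIN): min(20, -19, -17, -7) = -19
W (MIN): min(-31, -6, -21) = -31
X (MIN): min(9, -17, 46, 43) = -17
G (MAX): max(-31, -17) = -17
Y (MIN): min(18, 4, 21) = 4
Z (MIN): min(5, -11) = -11
AA (MIN): min(-3, 43) = -3
H (MAX): max(4, -11, -3) = 4
B (MIN): min(-17, 4) = -17
R0 (MAX): max(-19, -17) = -17
At R0, MAX picks B (highest: -17).
At B, MIN picks G (lowest: -17).
At G, MAX picks X (highest: -17).
At X, MIN picks t31 (lowest: -17).
Terminal value -17.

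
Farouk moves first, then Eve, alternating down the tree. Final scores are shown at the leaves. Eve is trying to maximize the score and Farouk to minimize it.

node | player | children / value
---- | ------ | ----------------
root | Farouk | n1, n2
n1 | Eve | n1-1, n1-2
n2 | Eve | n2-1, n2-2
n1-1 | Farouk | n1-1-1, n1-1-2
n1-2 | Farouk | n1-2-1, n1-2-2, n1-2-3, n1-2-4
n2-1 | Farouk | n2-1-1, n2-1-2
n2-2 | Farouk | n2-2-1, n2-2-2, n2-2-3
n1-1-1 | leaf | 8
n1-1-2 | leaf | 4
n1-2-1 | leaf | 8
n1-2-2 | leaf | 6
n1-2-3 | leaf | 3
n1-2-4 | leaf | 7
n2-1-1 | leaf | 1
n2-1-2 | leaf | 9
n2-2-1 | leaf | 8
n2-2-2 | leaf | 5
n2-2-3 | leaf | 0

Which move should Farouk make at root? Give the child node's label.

n2

n1-1 (Farouk): min(8, 4) = 4
n1-2 (Farouk): min(8, 6, 3, 7) = 3
n1 (Eve): max(4, 3) = 4
n2-1 (Farouk): min(1, 9) = 1
n2-2 (Farouk): min(8, 5, 0) = 0
n2 (Eve): max(1, 0) = 1
root (Farouk): min(4, 1) = 1
Farouk at root wants the lowest of {n1=4, n2=1}, so chooses n2.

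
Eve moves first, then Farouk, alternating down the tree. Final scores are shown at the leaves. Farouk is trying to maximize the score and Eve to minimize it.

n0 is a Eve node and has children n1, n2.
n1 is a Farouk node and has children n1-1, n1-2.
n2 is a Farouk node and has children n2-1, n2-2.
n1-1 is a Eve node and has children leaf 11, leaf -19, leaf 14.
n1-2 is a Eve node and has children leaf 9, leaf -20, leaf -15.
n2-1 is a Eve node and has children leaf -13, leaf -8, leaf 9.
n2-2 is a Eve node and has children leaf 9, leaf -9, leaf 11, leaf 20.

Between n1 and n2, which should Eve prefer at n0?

n1-1 (Eve): min(11, -19, 14) = -19
n1-2 (Eve): min(9, -20, -15) = -20
n1 (Farouk): max(-19, -20) = -19
n2-1 (Eve): min(-13, -8, 9) = -13
n2-2 (Eve): min(9, -9, 11, 20) = -9
n2 (Farouk): max(-13, -9) = -9
Eve prefers the lower value; n1=-19, n2=-9. n1 is better since -19 < -9.

n1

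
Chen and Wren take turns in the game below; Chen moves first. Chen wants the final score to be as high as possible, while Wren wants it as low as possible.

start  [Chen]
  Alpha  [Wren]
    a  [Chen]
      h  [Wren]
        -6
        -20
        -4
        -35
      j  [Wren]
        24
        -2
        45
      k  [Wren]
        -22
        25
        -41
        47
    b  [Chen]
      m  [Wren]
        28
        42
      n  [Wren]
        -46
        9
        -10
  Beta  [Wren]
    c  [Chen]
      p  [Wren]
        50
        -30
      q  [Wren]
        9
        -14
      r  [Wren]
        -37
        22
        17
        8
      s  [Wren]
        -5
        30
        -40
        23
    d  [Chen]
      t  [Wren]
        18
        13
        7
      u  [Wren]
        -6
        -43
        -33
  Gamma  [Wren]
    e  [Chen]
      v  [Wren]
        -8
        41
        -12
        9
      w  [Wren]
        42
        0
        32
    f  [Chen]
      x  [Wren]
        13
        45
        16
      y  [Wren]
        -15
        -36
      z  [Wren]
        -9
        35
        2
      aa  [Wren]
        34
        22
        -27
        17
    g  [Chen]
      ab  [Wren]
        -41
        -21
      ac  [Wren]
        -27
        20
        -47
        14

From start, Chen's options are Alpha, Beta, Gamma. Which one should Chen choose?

h (Wren): min(-6, -20, -4, -35) = -35
j (Wren): min(24, -2, 45) = -2
k (Wren): min(-22, 25, -41, 47) = -41
a (Chen): max(-35, -2, -41) = -2
m (Wren): min(28, 42) = 28
n (Wren): min(-46, 9, -10) = -46
b (Chen): max(28, -46) = 28
Alpha (Wren): min(-2, 28) = -2
p (Wren): min(50, -30) = -30
q (Wren): min(9, -14) = -14
r (Wren): min(-37, 22, 17, 8) = -37
s (Wren): min(-5, 30, -40, 23) = -40
c (Chen): max(-30, -14, -37, -40) = -14
t (Wren): min(18, 13, 7) = 7
u (Wren): min(-6, -43, -33) = -43
d (Chen): max(7, -43) = 7
Beta (Wren): min(-14, 7) = -14
v (Wren): min(-8, 41, -12, 9) = -12
w (Wren): min(42, 0, 32) = 0
e (Chen): max(-12, 0) = 0
x (Wren): min(13, 45, 16) = 13
y (Wren): min(-15, -36) = -36
z (Wren): min(-9, 35, 2) = -9
aa (Wren): min(34, 22, -27, 17) = -27
f (Chen): max(13, -36, -9, -27) = 13
ab (Wren): min(-41, -21) = -41
ac (Wren): min(-27, 20, -47, 14) = -47
g (Chen): max(-41, -47) = -41
Gamma (Wren): min(0, 13, -41) = -41
start (Chen): max(-2, -14, -41) = -2
Chen at start wants the highest of {Alpha=-2, Beta=-14, Gamma=-41}, so chooses Alpha.

Alpha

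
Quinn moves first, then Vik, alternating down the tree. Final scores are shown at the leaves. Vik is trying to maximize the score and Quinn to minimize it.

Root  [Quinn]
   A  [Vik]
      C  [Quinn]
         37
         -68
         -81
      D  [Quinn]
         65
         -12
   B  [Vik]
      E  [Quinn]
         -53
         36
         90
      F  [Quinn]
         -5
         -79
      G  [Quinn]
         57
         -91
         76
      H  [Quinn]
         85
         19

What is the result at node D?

-12

D (Quinn): min(65, -12) = -12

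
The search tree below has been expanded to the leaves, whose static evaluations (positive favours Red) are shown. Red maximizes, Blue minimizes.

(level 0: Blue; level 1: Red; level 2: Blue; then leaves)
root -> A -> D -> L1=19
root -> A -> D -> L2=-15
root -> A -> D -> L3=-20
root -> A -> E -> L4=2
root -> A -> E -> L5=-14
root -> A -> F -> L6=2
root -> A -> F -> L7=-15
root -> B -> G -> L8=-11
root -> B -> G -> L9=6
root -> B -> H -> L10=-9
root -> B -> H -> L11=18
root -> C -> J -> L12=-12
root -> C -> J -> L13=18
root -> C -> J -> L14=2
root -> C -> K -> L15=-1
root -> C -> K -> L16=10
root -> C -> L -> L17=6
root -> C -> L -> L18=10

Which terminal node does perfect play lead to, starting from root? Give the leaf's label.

D (Blue): min(19, -15, -20) = -20
E (Blue): min(2, -14) = -14
F (Blue): min(2, -15) = -15
A (Red): max(-20, -14, -15) = -14
G (Blue): min(-11, 6) = -11
H (Blue): min(-9, 18) = -9
B (Red): max(-11, -9) = -9
J (Blue): min(-12, 18, 2) = -12
K (Blue): min(-1, 10) = -1
L (Blue): min(6, 10) = 6
C (Red): max(-12, -1, 6) = 6
root (Blue): min(-14, -9, 6) = -14
At root, Blue picks A (lowest: -14).
At A, Red picks E (highest: -14).
At E, Blue picks L5 (lowest: -14).
Terminal value -14.

L5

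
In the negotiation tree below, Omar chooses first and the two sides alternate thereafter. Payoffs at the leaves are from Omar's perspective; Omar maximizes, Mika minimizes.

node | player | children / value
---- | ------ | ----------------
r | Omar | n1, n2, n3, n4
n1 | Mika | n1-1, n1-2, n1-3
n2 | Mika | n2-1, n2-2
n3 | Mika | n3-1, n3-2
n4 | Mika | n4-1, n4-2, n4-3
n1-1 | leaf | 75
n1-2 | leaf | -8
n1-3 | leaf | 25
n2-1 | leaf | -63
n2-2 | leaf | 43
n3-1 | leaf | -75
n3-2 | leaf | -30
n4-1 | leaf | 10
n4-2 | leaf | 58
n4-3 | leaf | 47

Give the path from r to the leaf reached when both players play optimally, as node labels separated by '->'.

r -> n4 -> n4-1

n1 (Mika): min(75, -8, 25) = -8
n2 (Mika): min(-63, 43) = -63
n3 (Mika): min(-75, -30) = -75
n4 (Mika): min(10, 58, 47) = 10
r (Omar): max(-8, -63, -75, 10) = 10
At r, Omar picks n4 (highest: 10).
At n4, Mika picks n4-1 (lowest: 10).
Terminal value 10.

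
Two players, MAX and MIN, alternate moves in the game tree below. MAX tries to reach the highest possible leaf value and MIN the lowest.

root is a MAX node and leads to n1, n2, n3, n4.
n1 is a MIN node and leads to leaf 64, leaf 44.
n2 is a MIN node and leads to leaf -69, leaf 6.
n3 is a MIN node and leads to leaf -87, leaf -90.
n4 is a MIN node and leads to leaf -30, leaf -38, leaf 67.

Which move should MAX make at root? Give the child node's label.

n1 (MIN): min(64, 44) = 44
n2 (MIN): min(-69, 6) = -69
n3 (MIN): min(-87, -90) = -90
n4 (MIN): min(-30, -38, 67) = -38
root (MAX): max(44, -69, -90, -38) = 44
MAX at root wants the highest of {n1=44, n2=-69, n3=-90, n4=-38}, so chooses n1.

n1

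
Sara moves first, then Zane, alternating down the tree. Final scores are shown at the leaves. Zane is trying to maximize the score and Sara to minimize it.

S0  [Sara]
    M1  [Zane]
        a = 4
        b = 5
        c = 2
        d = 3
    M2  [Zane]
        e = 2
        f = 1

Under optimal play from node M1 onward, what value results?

5

M1 (Zane): max(4, 5, 2, 3) = 5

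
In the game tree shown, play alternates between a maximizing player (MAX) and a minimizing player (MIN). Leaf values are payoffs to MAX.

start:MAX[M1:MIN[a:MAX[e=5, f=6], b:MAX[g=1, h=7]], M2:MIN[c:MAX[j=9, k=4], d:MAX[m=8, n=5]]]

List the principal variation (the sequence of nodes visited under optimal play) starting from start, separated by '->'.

a (MAX): max(5, 6) = 6
b (MAX): max(1, 7) = 7
M1 (MIN): min(6, 7) = 6
c (MAX): max(9, 4) = 9
d (MAX): max(8, 5) = 8
M2 (MIN): min(9, 8) = 8
start (MAX): max(6, 8) = 8
At start, MAX picks M2 (highest: 8).
At M2, MIN picks d (lowest: 8).
At d, MAX picks m (highest: 8).
Terminal value 8.

start -> M2 -> d -> m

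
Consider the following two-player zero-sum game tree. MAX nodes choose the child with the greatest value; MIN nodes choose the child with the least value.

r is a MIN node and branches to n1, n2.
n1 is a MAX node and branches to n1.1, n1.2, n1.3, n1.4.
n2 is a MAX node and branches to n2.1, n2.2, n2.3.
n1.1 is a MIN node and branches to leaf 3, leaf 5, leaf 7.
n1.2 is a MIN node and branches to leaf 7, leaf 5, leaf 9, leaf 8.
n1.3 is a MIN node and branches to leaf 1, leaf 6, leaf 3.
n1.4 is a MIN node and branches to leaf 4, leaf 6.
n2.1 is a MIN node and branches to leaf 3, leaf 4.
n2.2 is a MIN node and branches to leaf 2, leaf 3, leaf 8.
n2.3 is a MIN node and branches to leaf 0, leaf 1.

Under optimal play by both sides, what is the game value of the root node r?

3

n1.1 (MIN): min(3, 5, 7) = 3
n1.2 (MIN): min(7, 5, 9, 8) = 5
n1.3 (MIN): min(1, 6, 3) = 1
n1.4 (MIN): min(4, 6) = 4
n1 (MAX): max(3, 5, 1, 4) = 5
n2.1 (MIN): min(3, 4) = 3
n2.2 (MIN): min(2, 3, 8) = 2
n2.3 (MIN): min(0, 1) = 0
n2 (MAX): max(3, 2, 0) = 3
r (MIN): min(5, 3) = 3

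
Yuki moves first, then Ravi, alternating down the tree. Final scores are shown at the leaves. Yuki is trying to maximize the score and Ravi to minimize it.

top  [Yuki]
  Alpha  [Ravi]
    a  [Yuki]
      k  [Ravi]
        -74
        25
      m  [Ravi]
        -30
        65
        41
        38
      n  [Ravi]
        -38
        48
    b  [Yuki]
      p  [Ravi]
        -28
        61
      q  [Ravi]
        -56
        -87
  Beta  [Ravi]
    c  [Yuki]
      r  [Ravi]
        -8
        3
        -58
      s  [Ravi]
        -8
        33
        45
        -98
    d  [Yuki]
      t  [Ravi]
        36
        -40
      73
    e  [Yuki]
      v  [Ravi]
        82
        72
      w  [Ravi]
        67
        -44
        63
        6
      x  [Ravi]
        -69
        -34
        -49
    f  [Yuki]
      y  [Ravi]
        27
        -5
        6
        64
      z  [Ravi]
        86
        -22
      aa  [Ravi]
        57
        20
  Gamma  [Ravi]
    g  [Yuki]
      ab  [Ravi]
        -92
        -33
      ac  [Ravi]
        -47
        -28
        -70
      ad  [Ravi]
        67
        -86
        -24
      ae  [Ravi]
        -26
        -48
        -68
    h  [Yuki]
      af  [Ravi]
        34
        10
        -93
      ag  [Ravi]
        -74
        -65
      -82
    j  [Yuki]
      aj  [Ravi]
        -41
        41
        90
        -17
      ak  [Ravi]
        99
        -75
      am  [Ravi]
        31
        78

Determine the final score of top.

-30

k (Ravi): min(-74, 25) = -74
m (Ravi): min(-30, 65, 41, 38) = -30
n (Ravi): min(-38, 48) = -38
a (Yuki): max(-74, -30, -38) = -30
p (Ravi): min(-28, 61) = -28
q (Ravi): min(-56, -87) = -87
b (Yuki): max(-28, -87) = -28
Alpha (Ravi): min(-30, -28) = -30
r (Ravi): min(-8, 3, -58) = -58
s (Ravi): min(-8, 33, 45, -98) = -98
c (Yuki): max(-58, -98) = -58
t (Ravi): min(36, -40) = -40
d (Yuki): max(-40, 73) = 73
v (Ravi): min(82, 72) = 72
w (Ravi): min(67, -44, 63, 6) = -44
x (Ravi): min(-69, -34, -49) = -69
e (Yuki): max(72, -44, -69) = 72
y (Ravi): min(27, -5, 6, 64) = -5
z (Ravi): min(86, -22) = -22
aa (Ravi): min(57, 20) = 20
f (Yuki): max(-5, -22, 20) = 20
Beta (Ravi): min(-58, 73, 72, 20) = -58
ab (Ravi): min(-92, -33) = -92
ac (Ravi): min(-47, -28, -70) = -70
ad (Ravi): min(67, -86, -24) = -86
ae (Ravi): min(-26, -48, -68) = -68
g (Yuki): max(-92, -70, -86, -68) = -68
af (Ravi): min(34, 10, -93) = -93
ag (Ravi): min(-74, -65) = -74
h (Yuki): max(-93, -74, -82) = -74
aj (Ravi): min(-41, 41, 90, -17) = -41
ak (Ravi): min(99, -75) = -75
am (Ravi): min(31, 78) = 31
j (Yuki): max(-41, -75, 31) = 31
Gamma (Ravi): min(-68, -74, 31) = -74
top (Yuki): max(-30, -58, -74) = -30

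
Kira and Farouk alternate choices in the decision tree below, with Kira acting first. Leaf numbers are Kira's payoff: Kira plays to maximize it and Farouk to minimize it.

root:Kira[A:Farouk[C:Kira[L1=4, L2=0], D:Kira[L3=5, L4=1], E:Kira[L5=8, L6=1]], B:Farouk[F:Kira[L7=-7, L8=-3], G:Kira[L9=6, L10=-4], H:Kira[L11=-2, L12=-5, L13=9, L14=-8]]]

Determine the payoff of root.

C (Kira): max(4, 0) = 4
D (Kira): max(5, 1) = 5
E (Kira): max(8, 1) = 8
A (Farouk): min(4, 5, 8) = 4
F (Kira): max(-7, -3) = -3
G (Kira): max(6, -4) = 6
H (Kira): max(-2, -5, 9, -8) = 9
B (Farouk): min(-3, 6, 9) = -3
root (Kira): max(4, -3) = 4

4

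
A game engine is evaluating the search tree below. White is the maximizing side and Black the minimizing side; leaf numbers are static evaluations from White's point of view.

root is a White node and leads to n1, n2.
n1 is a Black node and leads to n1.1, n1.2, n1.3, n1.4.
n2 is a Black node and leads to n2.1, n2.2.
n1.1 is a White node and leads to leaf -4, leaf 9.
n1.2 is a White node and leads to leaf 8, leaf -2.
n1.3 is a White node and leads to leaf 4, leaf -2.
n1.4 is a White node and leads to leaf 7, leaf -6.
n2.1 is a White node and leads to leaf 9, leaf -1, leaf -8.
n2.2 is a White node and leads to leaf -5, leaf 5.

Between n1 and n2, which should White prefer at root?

n1.1 (White): max(-4, 9) = 9
n1.2 (White): max(8, -2) = 8
n1.3 (White): max(4, -2) = 4
n1.4 (White): max(7, -6) = 7
n1 (Black): min(9, 8, 4, 7) = 4
n2.1 (White): max(9, -1, -8) = 9
n2.2 (White): max(-5, 5) = 5
n2 (Black): min(9, 5) = 5
White prefers the higher value; n1=4, n2=5. n2 is better since 5 > 4.

n2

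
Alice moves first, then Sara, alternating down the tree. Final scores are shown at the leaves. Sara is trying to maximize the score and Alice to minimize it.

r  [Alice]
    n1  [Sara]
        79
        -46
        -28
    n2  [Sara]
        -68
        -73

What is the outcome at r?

-68

n1 (Sara): max(79, -46, -28) = 79
n2 (Sara): max(-68, -73) = -68
r (Alice): min(79, -68) = -68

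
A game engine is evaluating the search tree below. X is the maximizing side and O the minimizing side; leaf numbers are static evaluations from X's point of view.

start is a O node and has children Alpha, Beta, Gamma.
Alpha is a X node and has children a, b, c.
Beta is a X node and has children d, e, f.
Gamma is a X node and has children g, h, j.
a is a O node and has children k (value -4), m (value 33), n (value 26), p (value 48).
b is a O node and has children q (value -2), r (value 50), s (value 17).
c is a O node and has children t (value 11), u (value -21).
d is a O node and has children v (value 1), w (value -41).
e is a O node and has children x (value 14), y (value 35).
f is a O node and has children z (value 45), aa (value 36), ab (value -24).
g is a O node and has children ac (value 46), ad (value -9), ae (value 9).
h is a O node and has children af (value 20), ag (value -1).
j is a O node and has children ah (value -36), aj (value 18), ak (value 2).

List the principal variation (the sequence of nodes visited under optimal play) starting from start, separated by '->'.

a (O): min(-4, 33, 26, 48) = -4
b (O): min(-2, 50, 17) = -2
c (O): min(11, -21) = -21
Alpha (X): max(-4, -2, -21) = -2
d (O): min(1, -41) = -41
e (O): min(14, 35) = 14
f (O): min(45, 36, -24) = -24
Beta (X): max(-41, 14, -24) = 14
g (O): min(46, -9, 9) = -9
h (O): min(20, -1) = -1
j (O): min(-36, 18, 2) = -36
Gamma (X): max(-9, -1, -36) = -1
start (O): min(-2, 14, -1) = -2
At start, O picks Alpha (lowest: -2).
At Alpha, X picks b (highest: -2).
At b, O picks q (lowest: -2).
Terminal value -2.

start -> Alpha -> b -> q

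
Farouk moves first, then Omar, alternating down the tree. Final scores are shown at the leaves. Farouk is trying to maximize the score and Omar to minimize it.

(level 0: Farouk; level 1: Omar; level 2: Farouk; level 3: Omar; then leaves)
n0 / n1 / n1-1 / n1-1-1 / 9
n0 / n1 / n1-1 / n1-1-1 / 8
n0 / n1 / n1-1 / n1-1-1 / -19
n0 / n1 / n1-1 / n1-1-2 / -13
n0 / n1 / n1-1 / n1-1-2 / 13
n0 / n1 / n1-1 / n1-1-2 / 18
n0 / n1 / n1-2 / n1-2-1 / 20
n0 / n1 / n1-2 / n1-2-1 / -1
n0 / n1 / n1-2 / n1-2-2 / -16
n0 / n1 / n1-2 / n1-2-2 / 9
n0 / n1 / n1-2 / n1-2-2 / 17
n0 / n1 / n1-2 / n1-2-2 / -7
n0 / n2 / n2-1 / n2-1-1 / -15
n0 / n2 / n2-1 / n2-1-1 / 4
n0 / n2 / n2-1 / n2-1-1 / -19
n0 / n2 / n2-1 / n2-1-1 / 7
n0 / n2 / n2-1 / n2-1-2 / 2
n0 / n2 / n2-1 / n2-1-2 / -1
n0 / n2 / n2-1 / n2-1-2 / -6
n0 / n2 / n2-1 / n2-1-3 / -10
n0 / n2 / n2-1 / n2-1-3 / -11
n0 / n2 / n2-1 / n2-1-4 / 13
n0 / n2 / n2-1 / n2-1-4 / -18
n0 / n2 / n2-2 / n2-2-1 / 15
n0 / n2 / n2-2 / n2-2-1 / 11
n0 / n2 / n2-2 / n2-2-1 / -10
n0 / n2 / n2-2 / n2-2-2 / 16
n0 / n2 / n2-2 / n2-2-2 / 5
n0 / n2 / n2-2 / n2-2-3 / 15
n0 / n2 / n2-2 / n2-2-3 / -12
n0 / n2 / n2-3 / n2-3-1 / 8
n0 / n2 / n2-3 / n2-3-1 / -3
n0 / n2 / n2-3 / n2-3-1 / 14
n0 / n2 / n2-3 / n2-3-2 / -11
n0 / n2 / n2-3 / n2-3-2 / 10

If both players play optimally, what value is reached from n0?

-6

n1-1-1 (Omar): min(9, 8, -19) = -19
n1-1-2 (Omar): min(-13, 13, 18) = -13
n1-1 (Farouk): max(-19, -13) = -13
n1-2-1 (Omar): min(20, -1) = -1
n1-2-2 (Omar): min(-16, 9, 17, -7) = -16
n1-2 (Farouk): max(-1, -16) = -1
n1 (Omar): min(-13, -1) = -13
n2-1-1 (Omar): min(-15, 4, -19, 7) = -19
n2-1-2 (Omar): min(2, -1, -6) = -6
n2-1-3 (Omar): min(-10, -11) = -11
n2-1-4 (Omar): min(13, -18) = -18
n2-1 (Farouk): max(-19, -6, -11, -18) = -6
n2-2-1 (Omar): min(15, 11, -10) = -10
n2-2-2 (Omar): min(16, 5) = 5
n2-2-3 (Omar): min(15, -12) = -12
n2-2 (Farouk): max(-10, 5, -12) = 5
n2-3-1 (Omar): min(8, -3, 14) = -3
n2-3-2 (Omar): min(-11, 10) = -11
n2-3 (Farouk): max(-3, -11) = -3
n2 (Omar): min(-6, 5, -3) = -6
n0 (Farouk): max(-13, -6) = -6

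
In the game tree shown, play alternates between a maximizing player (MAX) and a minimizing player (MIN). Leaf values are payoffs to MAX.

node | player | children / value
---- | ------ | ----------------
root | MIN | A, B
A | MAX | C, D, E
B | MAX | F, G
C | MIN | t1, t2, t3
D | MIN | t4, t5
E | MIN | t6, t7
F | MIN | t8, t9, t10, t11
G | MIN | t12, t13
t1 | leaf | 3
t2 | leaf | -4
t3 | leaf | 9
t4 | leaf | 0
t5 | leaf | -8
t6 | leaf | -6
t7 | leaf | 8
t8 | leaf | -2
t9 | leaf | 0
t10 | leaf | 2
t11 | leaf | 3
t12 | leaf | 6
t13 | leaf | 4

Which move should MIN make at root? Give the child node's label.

A

C (MIN): min(3, -4, 9) = -4
D (MIN): min(0, -8) = -8
E (MIN): min(-6, 8) = -6
A (MAX): max(-4, -8, -6) = -4
F (MIN): min(-2, 0, 2, 3) = -2
G (MIN): min(6, 4) = 4
B (MAX): max(-2, 4) = 4
root (MIN): min(-4, 4) = -4
MIN at root wants the lowest of {A=-4, B=4}, so chooses A.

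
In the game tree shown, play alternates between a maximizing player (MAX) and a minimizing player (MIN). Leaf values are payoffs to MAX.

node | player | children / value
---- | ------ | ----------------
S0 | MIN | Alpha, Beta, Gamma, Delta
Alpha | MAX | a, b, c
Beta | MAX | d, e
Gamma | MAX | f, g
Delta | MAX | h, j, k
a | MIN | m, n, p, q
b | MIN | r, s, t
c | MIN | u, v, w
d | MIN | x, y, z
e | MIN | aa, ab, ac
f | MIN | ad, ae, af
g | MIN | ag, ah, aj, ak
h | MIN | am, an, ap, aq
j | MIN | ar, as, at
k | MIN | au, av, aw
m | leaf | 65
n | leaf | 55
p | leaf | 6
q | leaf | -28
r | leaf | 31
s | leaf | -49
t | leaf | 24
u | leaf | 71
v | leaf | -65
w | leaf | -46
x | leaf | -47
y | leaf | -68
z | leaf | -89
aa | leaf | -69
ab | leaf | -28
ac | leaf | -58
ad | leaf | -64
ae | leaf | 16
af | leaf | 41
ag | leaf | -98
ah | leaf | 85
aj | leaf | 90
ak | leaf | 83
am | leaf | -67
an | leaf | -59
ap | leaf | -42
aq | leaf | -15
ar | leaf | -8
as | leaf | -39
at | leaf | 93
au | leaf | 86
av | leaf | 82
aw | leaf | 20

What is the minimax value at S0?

-69

a (MIN): min(65, 55, 6, -28) = -28
b (MIN): min(31, -49, 24) = -49
c (MIN): min(71, -65, -46) = -65
Alpha (MAX): max(-28, -49, -65) = -28
d (MIN): min(-47, -68, -89) = -89
e (MIN): min(-69, -28, -58) = -69
Beta (MAX): max(-89, -69) = -69
f (MIN): min(-64, 16, 41) = -64
g (MIN): min(-98, 85, 90, 83) = -98
Gamma (MAX): max(-64, -98) = -64
h (MIN): min(-67, -59, -42, -15) = -67
j (MIN): min(-8, -39, 93) = -39
k (MIN): min(86, 82, 20) = 20
Delta (MAX): max(-67, -39, 20) = 20
S0 (MIN): min(-28, -69, -64, 20) = -69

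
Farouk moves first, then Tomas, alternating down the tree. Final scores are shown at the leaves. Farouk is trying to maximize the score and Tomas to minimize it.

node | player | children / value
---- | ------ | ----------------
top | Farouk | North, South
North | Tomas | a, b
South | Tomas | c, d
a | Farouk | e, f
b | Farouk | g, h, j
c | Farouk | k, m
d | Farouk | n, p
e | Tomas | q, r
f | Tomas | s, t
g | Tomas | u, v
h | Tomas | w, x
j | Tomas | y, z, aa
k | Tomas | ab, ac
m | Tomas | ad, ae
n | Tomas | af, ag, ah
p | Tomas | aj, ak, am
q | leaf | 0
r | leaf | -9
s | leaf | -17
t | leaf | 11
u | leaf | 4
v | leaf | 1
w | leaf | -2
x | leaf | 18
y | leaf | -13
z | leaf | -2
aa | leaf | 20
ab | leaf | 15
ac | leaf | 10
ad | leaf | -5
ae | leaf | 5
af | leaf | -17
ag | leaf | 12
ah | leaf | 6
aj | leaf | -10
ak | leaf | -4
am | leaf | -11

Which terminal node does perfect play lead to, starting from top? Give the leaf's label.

e (Tomas): min(0, -9) = -9
f (Tomas): min(-17, 11) = -17
a (Farouk): max(-9, -17) = -9
g (Tomas): min(4, 1) = 1
h (Tomas): min(-2, 18) = -2
j (Tomas): min(-13, -2, 20) = -13
b (Farouk): max(1, -2, -13) = 1
North (Tomas): min(-9, 1) = -9
k (Tomas): min(15, 10) = 10
m (Tomas): min(-5, 5) = -5
c (Farouk): max(10, -5) = 10
n (Tomas): min(-17, 12, 6) = -17
p (Tomas): min(-10, -4, -11) = -11
d (Farouk): max(-17, -11) = -11
South (Tomas): min(10, -11) = -11
top (Farouk): max(-9, -11) = -9
At top, Farouk picks North (highest: -9).
At North, Tomas picks a (lowest: -9).
At a, Farouk picks e (highest: -9).
At e, Tomas picks r (lowest: -9).
Terminal value -9.

r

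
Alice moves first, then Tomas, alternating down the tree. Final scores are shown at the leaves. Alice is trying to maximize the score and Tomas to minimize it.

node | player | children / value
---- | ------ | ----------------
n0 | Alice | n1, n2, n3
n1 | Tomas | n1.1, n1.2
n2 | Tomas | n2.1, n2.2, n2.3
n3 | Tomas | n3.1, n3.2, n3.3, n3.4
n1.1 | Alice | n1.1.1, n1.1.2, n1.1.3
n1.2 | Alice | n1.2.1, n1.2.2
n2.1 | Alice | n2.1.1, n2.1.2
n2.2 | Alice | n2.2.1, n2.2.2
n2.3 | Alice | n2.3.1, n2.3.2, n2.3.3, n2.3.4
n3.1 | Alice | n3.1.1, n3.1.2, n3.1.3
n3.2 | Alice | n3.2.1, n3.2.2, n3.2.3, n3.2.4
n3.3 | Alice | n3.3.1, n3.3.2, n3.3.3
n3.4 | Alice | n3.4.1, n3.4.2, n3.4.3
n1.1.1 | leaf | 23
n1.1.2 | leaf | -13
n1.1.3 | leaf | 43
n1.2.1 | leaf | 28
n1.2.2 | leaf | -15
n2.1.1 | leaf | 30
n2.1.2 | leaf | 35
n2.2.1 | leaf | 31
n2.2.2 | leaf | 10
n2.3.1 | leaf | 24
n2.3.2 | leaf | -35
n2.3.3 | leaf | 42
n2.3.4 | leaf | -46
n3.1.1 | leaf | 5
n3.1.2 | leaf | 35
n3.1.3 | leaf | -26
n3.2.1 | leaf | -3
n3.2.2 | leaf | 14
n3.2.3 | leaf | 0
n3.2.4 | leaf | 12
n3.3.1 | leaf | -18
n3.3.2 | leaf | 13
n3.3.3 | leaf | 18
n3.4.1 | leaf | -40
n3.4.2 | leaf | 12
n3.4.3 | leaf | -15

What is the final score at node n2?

31

n2.1 (Alice): max(30, 35) = 35
n2.2 (Alice): max(31, 10) = 31
n2.3 (Alice): max(24, -35, 42, -46) = 42
n2 (Tomas): min(35, 31, 42) = 31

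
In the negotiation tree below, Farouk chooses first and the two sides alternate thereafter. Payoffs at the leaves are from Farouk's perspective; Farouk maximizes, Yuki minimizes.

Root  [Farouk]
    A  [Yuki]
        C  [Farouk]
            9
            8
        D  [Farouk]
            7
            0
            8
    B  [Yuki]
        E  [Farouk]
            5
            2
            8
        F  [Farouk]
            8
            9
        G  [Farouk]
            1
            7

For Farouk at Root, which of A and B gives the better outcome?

C (Farouk): max(9, 8) = 9
D (Farouk): max(7, 0, 8) = 8
A (Yuki): min(9, 8) = 8
E (Farouk): max(5, 2, 8) = 8
F (Farouk): max(8, 9) = 9
G (Farouk): max(1, 7) = 7
B (Yuki): min(8, 9, 7) = 7
Farouk prefers the higher value; A=8, B=7. A is better since 8 > 7.

A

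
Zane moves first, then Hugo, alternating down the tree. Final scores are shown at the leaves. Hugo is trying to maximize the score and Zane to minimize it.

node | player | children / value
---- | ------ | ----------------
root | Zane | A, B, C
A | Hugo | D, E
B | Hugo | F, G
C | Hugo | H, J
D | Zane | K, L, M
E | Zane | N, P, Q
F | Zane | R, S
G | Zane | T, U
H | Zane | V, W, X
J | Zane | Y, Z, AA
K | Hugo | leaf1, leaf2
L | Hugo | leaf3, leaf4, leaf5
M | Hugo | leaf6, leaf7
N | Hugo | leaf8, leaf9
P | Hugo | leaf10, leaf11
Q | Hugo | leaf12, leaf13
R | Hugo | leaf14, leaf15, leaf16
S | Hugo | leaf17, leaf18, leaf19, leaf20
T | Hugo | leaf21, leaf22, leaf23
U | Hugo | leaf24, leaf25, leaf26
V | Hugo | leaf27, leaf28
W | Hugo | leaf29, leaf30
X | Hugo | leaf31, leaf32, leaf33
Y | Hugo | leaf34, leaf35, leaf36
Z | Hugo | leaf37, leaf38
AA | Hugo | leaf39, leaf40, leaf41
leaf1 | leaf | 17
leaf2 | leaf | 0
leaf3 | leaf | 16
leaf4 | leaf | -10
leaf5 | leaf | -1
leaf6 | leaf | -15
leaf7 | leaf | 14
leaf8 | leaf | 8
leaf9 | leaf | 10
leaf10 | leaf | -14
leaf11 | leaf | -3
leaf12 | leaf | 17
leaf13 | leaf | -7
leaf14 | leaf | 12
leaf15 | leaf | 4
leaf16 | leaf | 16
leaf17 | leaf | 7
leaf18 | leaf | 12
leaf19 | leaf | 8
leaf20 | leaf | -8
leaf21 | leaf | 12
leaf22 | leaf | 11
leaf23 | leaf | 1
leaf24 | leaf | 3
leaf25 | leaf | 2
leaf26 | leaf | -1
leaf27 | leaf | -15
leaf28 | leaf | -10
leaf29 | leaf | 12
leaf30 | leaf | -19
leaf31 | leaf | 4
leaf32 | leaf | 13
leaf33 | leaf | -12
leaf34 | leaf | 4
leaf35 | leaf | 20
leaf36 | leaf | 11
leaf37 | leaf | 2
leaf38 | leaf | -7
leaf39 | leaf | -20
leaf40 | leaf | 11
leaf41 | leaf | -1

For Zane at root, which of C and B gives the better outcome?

V (Hugo): max(-15, -10) = -10
W (Hugo): max(12, -19) = 12
X (Hugo): max(4, 13, -12) = 13
H (Zane): min(-10, 12, 13) = -10
Y (Hugo): max(4, 20, 11) = 20
Z (Hugo): max(2, -7) = 2
AA (Hugo): max(-20, 11, -1) = 11
J (Zane): min(20, 2, 11) = 2
C (Hugo): max(-10, 2) = 2
R (Hugo): max(12, 4, 16) = 16
S (Hugo): max(7, 12, 8, -8) = 12
F (Zane): min(16, 12) = 12
T (Hugo): max(12, 11, 1) = 12
U (Hugo): max(3, 2, -1) = 3
G (Zane): min(12, 3) = 3
B (Hugo): max(12, 3) = 12
Zane prefers the lower value; C=2, B=12. C is better since 2 < 12.

C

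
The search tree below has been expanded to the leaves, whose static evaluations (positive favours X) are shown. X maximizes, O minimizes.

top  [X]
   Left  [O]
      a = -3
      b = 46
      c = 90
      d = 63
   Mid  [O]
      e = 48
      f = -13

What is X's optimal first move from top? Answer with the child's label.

Left (O): min(-3, 46, 90, 63) = -3
Mid (O): min(48, -13) = -13
top (X): max(-3, -13) = -3
X at top wants the highest of {Left=-3, Mid=-13}, so chooses Left.

Left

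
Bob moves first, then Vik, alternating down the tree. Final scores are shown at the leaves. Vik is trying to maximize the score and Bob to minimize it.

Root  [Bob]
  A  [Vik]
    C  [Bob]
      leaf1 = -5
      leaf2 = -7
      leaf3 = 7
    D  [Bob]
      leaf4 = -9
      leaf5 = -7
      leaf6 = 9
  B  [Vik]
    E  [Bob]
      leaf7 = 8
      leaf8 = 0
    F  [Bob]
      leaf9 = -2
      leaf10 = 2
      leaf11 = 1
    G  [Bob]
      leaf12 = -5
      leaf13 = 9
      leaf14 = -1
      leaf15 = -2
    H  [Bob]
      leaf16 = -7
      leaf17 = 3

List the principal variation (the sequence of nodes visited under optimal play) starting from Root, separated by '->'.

Root -> A -> C -> leaf2

C (Bob): min(-5, -7, 7) = -7
D (Bob): min(-9, -7, 9) = -9
A (Vik): max(-7, -9) = -7
E (Bob): min(8, 0) = 0
F (Bob): min(-2, 2, 1) = -2
G (Bob): min(-5, 9, -1, -2) = -5
H (Bob): min(-7, 3) = -7
B (Vik): max(0, -2, -5, -7) = 0
Root (Bob): min(-7, 0) = -7
At Root, Bob picks A (lowest: -7).
At A, Vik picks C (highest: -7).
At C, Bob picks leaf2 (lowest: -7).
Terminal value -7.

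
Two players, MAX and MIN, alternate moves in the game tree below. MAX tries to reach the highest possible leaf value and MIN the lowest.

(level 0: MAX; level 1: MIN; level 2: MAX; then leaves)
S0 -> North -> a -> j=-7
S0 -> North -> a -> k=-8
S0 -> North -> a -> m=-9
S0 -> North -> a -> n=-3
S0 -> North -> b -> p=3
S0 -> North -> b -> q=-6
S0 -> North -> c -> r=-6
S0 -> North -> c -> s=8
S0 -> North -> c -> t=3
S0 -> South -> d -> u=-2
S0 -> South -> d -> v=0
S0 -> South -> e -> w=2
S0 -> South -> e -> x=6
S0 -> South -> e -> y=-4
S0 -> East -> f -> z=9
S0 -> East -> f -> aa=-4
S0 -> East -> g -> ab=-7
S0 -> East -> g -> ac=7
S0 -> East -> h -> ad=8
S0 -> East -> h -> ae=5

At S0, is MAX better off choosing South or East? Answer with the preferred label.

d (MAX): max(-2, 0) = 0
e (MAX): max(2, 6, -4) = 6
South (MIN): min(0, 6) = 0
f (MAX): max(9, -4) = 9
g (MAX): max(-7, 7) = 7
h (MAX): max(8, 5) = 8
East (MIN): min(9, 7, 8) = 7
MAX prefers the higher value; South=0, East=7. East is better since 7 > 0.

East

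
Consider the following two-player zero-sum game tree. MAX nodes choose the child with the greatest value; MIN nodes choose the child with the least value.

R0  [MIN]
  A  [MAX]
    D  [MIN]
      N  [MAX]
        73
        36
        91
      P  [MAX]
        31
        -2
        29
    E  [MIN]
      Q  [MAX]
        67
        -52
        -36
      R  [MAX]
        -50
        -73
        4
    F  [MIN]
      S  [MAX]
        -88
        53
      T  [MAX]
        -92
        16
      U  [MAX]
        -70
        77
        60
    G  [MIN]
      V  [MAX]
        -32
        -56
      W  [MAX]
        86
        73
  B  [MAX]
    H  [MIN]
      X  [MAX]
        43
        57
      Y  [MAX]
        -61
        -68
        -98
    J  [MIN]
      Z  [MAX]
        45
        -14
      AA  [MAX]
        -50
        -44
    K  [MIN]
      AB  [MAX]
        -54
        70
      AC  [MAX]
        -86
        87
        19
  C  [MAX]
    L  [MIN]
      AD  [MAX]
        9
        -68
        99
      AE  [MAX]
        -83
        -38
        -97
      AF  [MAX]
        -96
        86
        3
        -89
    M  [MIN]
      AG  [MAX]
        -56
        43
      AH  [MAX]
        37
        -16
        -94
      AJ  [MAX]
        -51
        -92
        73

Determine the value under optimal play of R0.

N (MAX): max(73, 36, 91) = 91
P (MAX): max(31, -2, 29) = 31
D (MIN): min(91, 31) = 31
Q (MAX): max(67, -52, -36) = 67
R (MAX): max(-50, -73, 4) = 4
E (MIN): min(67, 4) = 4
S (MAX): max(-88, 53) = 53
T (MAX): max(-92, 16) = 16
U (MAX): max(-70, 77, 60) = 77
F (MIN): min(53, 16, 77) = 16
V (MAX): max(-32, -56) = -32
W (MAX): max(86, 73) = 86
G (MIN): min(-32, 86) = -32
A (MAX): max(31, 4, 16, -32) = 31
X (MAX): max(43, 57) = 57
Y (MAX): max(-61, -68, -98) = -61
H (MIN): min(57, -61) = -61
Z (MAX): max(45, -14) = 45
AA (MAX): max(-50, -44) = -44
J (MIN): min(45, -44) = -44
AB (MAX): max(-54, 70) = 70
AC (MAX): max(-86, 87, 19) = 87
K (MIN): min(70, 87) = 70
B (MAX): max(-61, -44, 70) = 70
AD (MAX): max(9, -68, 99) = 99
AE (MAX): max(-83, -38, -97) = -38
AF (MAX): max(-96, 86, 3, -89) = 86
L (MIN): min(99, -38, 86) = -38
AG (MAX): max(-56, 43) = 43
AH (MAX): max(37, -16, -94) = 37
AJ (MAX): max(-51, -92, 73) = 73
M (MIN): min(43, 37, 73) = 37
C (MAX): max(-38, 37) = 37
R0 (MIN): min(31, 70, 37) = 31

31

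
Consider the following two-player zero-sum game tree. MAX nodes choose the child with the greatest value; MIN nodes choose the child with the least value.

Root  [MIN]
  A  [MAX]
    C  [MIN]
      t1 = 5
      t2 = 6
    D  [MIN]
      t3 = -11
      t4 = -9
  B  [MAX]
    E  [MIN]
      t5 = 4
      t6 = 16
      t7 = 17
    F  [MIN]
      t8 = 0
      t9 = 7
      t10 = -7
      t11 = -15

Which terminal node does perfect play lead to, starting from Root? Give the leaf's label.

C (MIN): min(5, 6) = 5
D (MIN): min(-11, -9) = -11
A (MAX): max(5, -11) = 5
E (MIN): min(4, 16, 17) = 4
F (MIN): min(0, 7, -7, -15) = -15
B (MAX): max(4, -15) = 4
Root (MIN): min(5, 4) = 4
At Root, MIN picks B (lowest: 4).
At B, MAX picks E (highest: 4).
At E, MIN picks t5 (lowest: 4).
Terminal value 4.

t5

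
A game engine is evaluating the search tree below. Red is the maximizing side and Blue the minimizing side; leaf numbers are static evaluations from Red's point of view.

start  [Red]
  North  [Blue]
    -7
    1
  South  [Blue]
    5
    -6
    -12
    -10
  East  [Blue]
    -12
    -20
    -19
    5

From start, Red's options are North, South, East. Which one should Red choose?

North (Blue): min(-7, 1) = -7
South (Blue): min(5, -6, -12, -10) = -12
East (Blue): min(-12, -20, -19, 5) = -20
start (Red): max(-7, -12, -20) = -7
Red at start wants the highest of {North=-7, South=-12, East=-20}, so chooses North.

North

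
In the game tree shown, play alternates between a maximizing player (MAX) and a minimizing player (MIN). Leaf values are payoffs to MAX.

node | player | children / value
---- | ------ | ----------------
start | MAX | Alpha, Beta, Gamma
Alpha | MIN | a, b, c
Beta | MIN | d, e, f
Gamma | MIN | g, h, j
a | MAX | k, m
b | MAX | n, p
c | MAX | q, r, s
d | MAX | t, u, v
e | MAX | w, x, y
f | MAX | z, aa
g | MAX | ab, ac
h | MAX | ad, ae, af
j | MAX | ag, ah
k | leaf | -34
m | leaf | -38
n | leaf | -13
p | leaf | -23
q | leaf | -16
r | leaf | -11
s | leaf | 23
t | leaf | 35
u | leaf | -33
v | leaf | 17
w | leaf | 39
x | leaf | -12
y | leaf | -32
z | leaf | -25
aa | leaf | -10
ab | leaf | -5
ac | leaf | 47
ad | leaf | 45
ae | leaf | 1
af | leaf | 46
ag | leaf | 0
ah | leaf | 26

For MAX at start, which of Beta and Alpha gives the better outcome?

Beta

d (MAX): max(35, -33, 17) = 35
e (MAX): max(39, -12, -32) = 39
f (MAX): max(-25, -10) = -10
Beta (MIN): min(35, 39, -10) = -10
a (MAX): max(-34, -38) = -34
b (MAX): max(-13, -23) = -13
c (MAX): max(-16, -11, 23) = 23
Alpha (MIN): min(-34, -13, 23) = -34
MAX prefers the higher value; Beta=-10, Alpha=-34. Beta is better since -10 > -34.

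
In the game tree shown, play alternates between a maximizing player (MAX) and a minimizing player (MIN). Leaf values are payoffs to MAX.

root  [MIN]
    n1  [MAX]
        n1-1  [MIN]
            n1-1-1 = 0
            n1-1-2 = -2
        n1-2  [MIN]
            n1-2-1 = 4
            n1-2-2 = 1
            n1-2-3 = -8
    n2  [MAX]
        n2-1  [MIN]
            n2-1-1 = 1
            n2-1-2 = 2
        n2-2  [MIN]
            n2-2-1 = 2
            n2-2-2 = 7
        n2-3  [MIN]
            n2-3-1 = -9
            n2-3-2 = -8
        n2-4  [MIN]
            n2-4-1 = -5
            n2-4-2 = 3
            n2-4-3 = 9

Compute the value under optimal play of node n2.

n2-1 (MIN): min(1, 2) = 1
n2-2 (MIN): min(2, 7) = 2
n2-3 (MIN): min(-9, -8) = -9
n2-4 (MIN): min(-5, 3, 9) = -5
n2 (MAX): max(1, 2, -9, -5) = 2

2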